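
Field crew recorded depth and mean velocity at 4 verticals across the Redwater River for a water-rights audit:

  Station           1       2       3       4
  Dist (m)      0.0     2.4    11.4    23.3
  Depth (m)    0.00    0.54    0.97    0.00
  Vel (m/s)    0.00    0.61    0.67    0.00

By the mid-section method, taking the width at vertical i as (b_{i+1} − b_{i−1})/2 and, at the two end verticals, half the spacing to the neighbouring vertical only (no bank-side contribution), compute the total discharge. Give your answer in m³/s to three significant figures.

8.67 m³/s

w_2 = (11.4 − 0.0)/2 = 5.7 m; q_2 = 0.61 × 0.54 × 5.7 = 1.878 m³/s
w_3 = (23.3 − 2.4)/2 = 10.45 m; q_3 = 0.67 × 0.97 × 10.45 = 6.791 m³/s
Stations 1, 4 contribute zero (depth or velocity is 0).
Q = Σ qᵢ = 8.669 m³/s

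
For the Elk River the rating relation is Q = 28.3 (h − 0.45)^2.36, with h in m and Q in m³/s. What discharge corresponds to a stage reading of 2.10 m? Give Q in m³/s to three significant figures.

92.3 m³/s

Q = 28.3 × (2.10 − 0.45)^2.36 = 28.3 × 1.65^2.36 = 92.27 m³/s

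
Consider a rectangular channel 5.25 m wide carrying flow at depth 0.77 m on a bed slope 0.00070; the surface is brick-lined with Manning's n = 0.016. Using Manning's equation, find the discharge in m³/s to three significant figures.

4.73 m³/s

A = b·y = 5.25 × 0.77 = 4.043 m²
P = b + 2y = 5.25 + 2×0.77 = 6.790 m
R = A/P = 4.043/6.790 = 0.5954 m
Q = (1/n)·A·R^(2/3)·S^(1/2) = (1/0.016) × 4.043 × 0.5954^(2/3) × 0.00070^(1/2) = 4.731 m³/s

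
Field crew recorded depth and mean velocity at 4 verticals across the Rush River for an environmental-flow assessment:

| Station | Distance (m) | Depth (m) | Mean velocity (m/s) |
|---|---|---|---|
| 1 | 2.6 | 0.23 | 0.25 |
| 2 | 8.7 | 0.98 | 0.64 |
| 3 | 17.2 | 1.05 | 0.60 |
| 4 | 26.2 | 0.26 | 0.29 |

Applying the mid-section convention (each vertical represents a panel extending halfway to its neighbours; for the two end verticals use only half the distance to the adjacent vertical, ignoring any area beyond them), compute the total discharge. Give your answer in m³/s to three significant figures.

10.6 m³/s

w_1 = (8.7 − 2.6)/2 = 3.05 m; q_1 = 0.25 × 0.23 × 3.05 = 0.1754 m³/s
w_2 = (17.2 − 2.6)/2 = 7.3 m; q_2 = 0.64 × 0.98 × 7.3 = 4.579 m³/s
w_3 = (26.2 − 8.7)/2 = 8.75 m; q_3 = 0.60 × 1.05 × 8.75 = 5.513 m³/s
w_4 = (26.2 − 17.2)/2 = 4.5 m; q_4 = 0.29 × 0.26 × 4.5 = 0.3393 m³/s
Q = Σ qᵢ = 10.61 m³/s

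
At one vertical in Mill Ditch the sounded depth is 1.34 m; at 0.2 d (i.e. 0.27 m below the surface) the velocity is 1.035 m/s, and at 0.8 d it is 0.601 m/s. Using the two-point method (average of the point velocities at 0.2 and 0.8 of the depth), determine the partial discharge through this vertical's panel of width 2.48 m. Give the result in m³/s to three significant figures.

2.72 m³/s

v̄ = (1.035 + 0.601) / 2 = 0.8180 m/s
q = v̄ × d × w = 0.8180 × 1.34 × 2.48 = 2.718 m³/s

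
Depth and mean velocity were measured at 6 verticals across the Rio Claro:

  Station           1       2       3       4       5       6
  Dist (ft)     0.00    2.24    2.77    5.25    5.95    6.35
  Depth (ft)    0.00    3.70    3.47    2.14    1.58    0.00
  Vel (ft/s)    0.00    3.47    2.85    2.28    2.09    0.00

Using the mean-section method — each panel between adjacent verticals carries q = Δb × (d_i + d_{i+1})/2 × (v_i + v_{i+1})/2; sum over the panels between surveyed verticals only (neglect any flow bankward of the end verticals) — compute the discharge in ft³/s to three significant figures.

34.2 ft³/s

Panel 1-2: Δb = 2.24 ft, d̄ = (0.00+3.70)/2 = 1.85, v̄ = (0.00+3.47)/2 = 1.735 → q = 2.24×1.85×1.735 = 7.190 ft³/s
Panel 2-3: Δb = 0.53 ft, d̄ = (3.70+3.47)/2 = 3.585, v̄ = (3.47+2.85)/2 = 3.16 → q = 0.53×3.585×3.16 = 6.004 ft³/s
Panel 3-4: Δb = 2.48 ft, d̄ = (3.47+2.14)/2 = 2.805, v̄ = (2.85+2.28)/2 = 2.565 → q = 2.48×2.805×2.565 = 17.84 ft³/s
Panel 4-5: Δb = 0.7 ft, d̄ = (2.14+1.58)/2 = 1.86, v̄ = (2.28+2.09)/2 = 2.185 → q = 0.7×1.86×2.185 = 2.845 ft³/s
Panel 5-6: Δb = 0.4 ft, d̄ = (1.58+0.00)/2 = 0.79, v̄ = (2.09+0.00)/2 = 1.045 → q = 0.4×0.79×1.045 = 0.3302 ft³/s
Q = Σ q = 34.21 ft³/s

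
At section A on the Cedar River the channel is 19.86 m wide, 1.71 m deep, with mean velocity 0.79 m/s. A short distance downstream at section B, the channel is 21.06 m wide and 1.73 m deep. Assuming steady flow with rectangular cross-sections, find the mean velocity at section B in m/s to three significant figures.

Q = A₁V₁ = (19.86×1.71) × 0.79 = 26.83 m³/s
A₂ = 21.06 × 1.73 = 36.43 m²
V₂ = Q/A₂ = 26.83/36.43 = 0.7364 m/s

0.736 m/s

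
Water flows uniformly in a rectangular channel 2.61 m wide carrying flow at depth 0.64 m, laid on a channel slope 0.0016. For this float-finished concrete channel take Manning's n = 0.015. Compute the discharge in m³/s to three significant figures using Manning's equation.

2.54 m³/s

A = b·y = 2.61 × 0.64 = 1.670 m²
P = b + 2y = 2.61 + 2×0.64 = 3.890 m
R = A/P = 1.670/3.890 = 0.4294 m
Q = (1/n)·A·R^(2/3)·S^(1/2) = (1/0.015) × 1.670 × 0.4294^(2/3) × 0.0016^(1/2) = 2.535 m³/s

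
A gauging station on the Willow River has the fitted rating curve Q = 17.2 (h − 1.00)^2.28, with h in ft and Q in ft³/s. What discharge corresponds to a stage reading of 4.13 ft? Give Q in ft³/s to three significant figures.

Q = 17.2 × (4.13 − 1.00)^2.28 = 17.2 × 3.13^2.28 = 231.9 ft³/s

232 ft³/s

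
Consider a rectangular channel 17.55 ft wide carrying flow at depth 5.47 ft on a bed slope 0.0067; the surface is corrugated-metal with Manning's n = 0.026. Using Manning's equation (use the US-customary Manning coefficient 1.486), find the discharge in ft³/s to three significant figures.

A = b·y = 17.55 × 5.47 = 96.00 ft²
P = b + 2y = 17.55 + 2×5.47 = 28.49 ft
R = A/P = 96.00/28.49 = 3.370 ft
Q = (1.486/n)·A·R^(2/3)·S^(1/2) = (1.486/0.026) × 96.00 × 3.370^(2/3) × 0.0067^(1/2) = 1009 ft³/s

1010 ft³/s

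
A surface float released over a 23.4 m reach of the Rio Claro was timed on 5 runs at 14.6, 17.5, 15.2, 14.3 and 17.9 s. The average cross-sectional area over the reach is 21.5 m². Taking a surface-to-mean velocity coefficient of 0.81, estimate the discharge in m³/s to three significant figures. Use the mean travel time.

t̄ = (14.6 + 17.5 + 15.2 + 14.3 + 17.9) / 5 = 15.9 s
v_surface = L / t̄ = 23.4 / 15.9 = 1.472 m/s
v_mean = 0.81 × 1.472 = 1.192 m/s
Q = A × v_mean = 21.5 × 1.192 = 25.63 m³/s

25.6 m³/s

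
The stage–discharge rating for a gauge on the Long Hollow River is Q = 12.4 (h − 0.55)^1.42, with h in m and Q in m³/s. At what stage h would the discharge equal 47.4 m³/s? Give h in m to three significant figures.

3.12 m

h − h₀ = (Q/C)^(1/b) = (47.4/12.4)^(1/1.42) = 2.571 m
h = 0.55 + 2.571 = 3.121 m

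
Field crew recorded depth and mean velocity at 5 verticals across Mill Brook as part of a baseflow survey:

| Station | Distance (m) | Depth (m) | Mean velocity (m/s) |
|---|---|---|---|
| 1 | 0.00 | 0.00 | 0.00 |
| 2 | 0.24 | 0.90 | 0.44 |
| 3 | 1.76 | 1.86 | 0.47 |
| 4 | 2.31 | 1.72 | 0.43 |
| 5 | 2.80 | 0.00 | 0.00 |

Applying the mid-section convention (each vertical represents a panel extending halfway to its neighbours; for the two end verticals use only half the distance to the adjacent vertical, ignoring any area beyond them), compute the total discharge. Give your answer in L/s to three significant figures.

1640 L/s

w_2 = (1.76 − 0.00)/2 = 0.88 m; q_2 = 0.44 × 0.90 × 0.88 = 0.3485 m³/s
w_3 = (2.31 − 0.24)/2 = 1.035 m; q_3 = 0.47 × 1.86 × 1.035 = 0.9048 m³/s
w_4 = (2.80 − 1.76)/2 = 0.52 m; q_4 = 0.43 × 1.72 × 0.52 = 0.3846 m³/s
Stations 1, 5 contribute zero (depth or velocity is 0).
Q = Σ qᵢ = 1.638 m³/s
= 1.638 × 1000 = 1638 L/s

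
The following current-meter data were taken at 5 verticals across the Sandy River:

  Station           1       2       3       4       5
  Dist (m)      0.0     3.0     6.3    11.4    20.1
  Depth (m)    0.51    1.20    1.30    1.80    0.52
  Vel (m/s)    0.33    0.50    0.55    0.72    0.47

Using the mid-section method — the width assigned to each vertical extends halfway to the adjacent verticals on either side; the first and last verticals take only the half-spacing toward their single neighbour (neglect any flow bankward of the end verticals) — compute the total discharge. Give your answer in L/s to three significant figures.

15200 L/s

w_1 = (3.0 − 0.0)/2 = 1.5 m; q_1 = 0.33 × 0.51 × 1.5 = 0.2525 m³/s
w_2 = (6.3 − 0.0)/2 = 3.15 m; q_2 = 0.50 × 1.20 × 3.15 = 1.890 m³/s
w_3 = (11.4 − 3.0)/2 = 4.2 m; q_3 = 0.55 × 1.30 × 4.2 = 3.003 m³/s
w_4 = (20.1 − 6.3)/2 = 6.9 m; q_4 = 0.72 × 1.80 × 6.9 = 8.942 m³/s
w_5 = (20.1 − 11.4)/2 = 4.35 m; q_5 = 0.47 × 0.52 × 4.35 = 1.063 m³/s
Q = Σ qᵢ = 15.15 m³/s
= 15.15 × 1000 = 15150 L/s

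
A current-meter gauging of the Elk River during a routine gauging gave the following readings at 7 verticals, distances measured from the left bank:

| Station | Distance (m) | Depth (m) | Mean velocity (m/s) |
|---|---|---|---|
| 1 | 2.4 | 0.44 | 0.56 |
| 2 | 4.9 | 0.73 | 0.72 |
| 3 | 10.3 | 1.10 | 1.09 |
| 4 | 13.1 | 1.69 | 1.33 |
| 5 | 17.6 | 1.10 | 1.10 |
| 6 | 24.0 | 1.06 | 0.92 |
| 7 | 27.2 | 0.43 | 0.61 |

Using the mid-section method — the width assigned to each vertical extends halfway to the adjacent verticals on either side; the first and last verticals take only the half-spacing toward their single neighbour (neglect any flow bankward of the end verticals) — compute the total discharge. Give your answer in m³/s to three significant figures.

27.2 m³/s

w_1 = (4.9 − 2.4)/2 = 1.25 m; q_1 = 0.56 × 0.44 × 1.25 = 0.3080 m³/s
w_2 = (10.3 − 2.4)/2 = 3.95 m; q_2 = 0.72 × 0.73 × 3.95 = 2.076 m³/s
w_3 = (13.1 − 4.9)/2 = 4.1 m; q_3 = 1.09 × 1.10 × 4.1 = 4.916 m³/s
w_4 = (17.6 − 10.3)/2 = 3.65 m; q_4 = 1.33 × 1.69 × 3.65 = 8.204 m³/s
w_5 = (24.0 − 13.1)/2 = 5.45 m; q_5 = 1.10 × 1.10 × 5.45 = 6.595 m³/s
w_6 = (27.2 − 17.6)/2 = 4.8 m; q_6 = 0.92 × 1.06 × 4.8 = 4.681 m³/s
w_7 = (27.2 − 24.0)/2 = 1.6 m; q_7 = 0.61 × 0.43 × 1.6 = 0.4197 m³/s
Q = Σ qᵢ = 27.20 m³/s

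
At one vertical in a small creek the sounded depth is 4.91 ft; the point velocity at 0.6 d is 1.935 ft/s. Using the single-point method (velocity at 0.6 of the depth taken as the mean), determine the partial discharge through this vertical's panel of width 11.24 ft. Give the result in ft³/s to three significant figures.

107 ft³/s

v̄ = v₀.₆ = 1.935 ft/s
q = v̄ × d × w = 1.935 × 4.91 × 11.24 = 106.8 ft³/s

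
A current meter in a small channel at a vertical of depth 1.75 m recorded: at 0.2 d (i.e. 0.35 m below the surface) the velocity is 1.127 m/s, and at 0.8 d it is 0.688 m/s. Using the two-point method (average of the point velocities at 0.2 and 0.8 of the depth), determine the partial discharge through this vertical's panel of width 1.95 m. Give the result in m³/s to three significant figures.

3.10 m³/s

v̄ = (1.127 + 0.688) / 2 = 0.9075 m/s
q = v̄ × d × w = 0.9075 × 1.75 × 1.95 = 3.097 m³/s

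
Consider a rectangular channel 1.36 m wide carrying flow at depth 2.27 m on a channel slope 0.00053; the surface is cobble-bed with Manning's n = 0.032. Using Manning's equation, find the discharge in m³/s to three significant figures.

1.44 m³/s

A = b·y = 1.36 × 2.27 = 3.087 m²
P = b + 2y = 1.36 + 2×2.27 = 5.900 m
R = A/P = 3.087/5.900 = 0.5233 m
Q = (1/n)·A·R^(2/3)·S^(1/2) = (1/0.032) × 3.087 × 0.5233^(2/3) × 0.00053^(1/2) = 1.442 m³/s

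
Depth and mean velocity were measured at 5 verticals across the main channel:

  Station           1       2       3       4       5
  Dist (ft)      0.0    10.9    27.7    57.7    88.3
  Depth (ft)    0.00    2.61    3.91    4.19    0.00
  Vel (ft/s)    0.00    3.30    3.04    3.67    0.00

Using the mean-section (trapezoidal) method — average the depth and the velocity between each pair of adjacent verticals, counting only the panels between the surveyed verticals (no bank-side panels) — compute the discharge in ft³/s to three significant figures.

722 ft³/s

Panel 1-2: Δb = 10.9 ft, d̄ = (0.00+2.61)/2 = 1.305, v̄ = (0.00+3.30)/2 = 1.65 → q = 10.9×1.305×1.65 = 23.47 ft³/s
Panel 2-3: Δb = 16.8 ft, d̄ = (2.61+3.91)/2 = 3.26, v̄ = (3.30+3.04)/2 = 3.17 → q = 16.8×3.26×3.17 = 173.6 ft³/s
Panel 3-4: Δb = 30 ft, d̄ = (3.91+4.19)/2 = 4.05, v̄ = (3.04+3.67)/2 = 3.355 → q = 30×4.05×3.355 = 407.6 ft³/s
Panel 4-5: Δb = 30.6 ft, d̄ = (4.19+0.00)/2 = 2.095, v̄ = (3.67+0.00)/2 = 1.835 → q = 30.6×2.095×1.835 = 117.6 ft³/s
Q = Σ q = 722.4 ft³/s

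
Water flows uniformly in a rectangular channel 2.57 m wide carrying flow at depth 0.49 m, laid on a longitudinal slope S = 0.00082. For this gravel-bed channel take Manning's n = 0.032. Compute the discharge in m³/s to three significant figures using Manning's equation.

0.565 m³/s

A = b·y = 2.57 × 0.49 = 1.259 m²
P = b + 2y = 2.57 + 2×0.49 = 3.550 m
R = A/P = 1.259/3.550 = 0.3547 m
Q = (1/n)·A·R^(2/3)·S^(1/2) = (1/0.032) × 1.259 × 0.3547^(2/3) × 0.00082^(1/2) = 0.5647 m³/s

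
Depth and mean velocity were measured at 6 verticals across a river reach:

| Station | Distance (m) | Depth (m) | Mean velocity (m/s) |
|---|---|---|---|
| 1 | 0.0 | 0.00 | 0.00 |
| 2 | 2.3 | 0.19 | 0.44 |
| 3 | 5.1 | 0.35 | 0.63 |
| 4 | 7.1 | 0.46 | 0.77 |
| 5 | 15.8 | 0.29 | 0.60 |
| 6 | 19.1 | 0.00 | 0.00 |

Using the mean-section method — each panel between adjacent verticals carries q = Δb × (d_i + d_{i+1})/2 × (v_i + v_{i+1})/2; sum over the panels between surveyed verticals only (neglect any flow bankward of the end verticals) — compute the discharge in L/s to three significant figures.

3400 L/s

Panel 1-2: Δb = 2.3 m, d̄ = (0.00+0.19)/2 = 0.095, v̄ = (0.00+0.44)/2 = 0.22 → q = 2.3×0.095×0.22 = 0.04807 m³/s
Panel 2-3: Δb = 2.8 m, d̄ = (0.19+0.35)/2 = 0.27, v̄ = (0.44+0.63)/2 = 0.535 → q = 2.8×0.27×0.535 = 0.4045 m³/s
Panel 3-4: Δb = 2 m, d̄ = (0.35+0.46)/2 = 0.405, v̄ = (0.63+0.77)/2 = 0.7 → q = 2×0.405×0.7 = 0.5670 m³/s
Panel 4-5: Δb = 8.7 m, d̄ = (0.46+0.29)/2 = 0.375, v̄ = (0.77+0.60)/2 = 0.685 → q = 8.7×0.375×0.685 = 2.235 m³/s
Panel 5-6: Δb = 3.3 m, d̄ = (0.29+0.00)/2 = 0.145, v̄ = (0.60+0.00)/2 = 0.3 → q = 3.3×0.145×0.3 = 0.1436 m³/s
Q = Σ q = 3.398 m³/s
= 3.398 × 1000 = 3398 L/s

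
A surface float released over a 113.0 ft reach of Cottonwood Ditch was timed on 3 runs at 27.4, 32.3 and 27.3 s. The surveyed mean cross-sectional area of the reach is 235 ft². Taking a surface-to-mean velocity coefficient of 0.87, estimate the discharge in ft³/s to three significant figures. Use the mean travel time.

t̄ = (27.4 + 32.3 + 27.3) / 3 = 29 s
v_surface = L / t̄ = 113.0 / 29 = 3.897 ft/s
v_mean = 0.87 × 3.897 = 3.390 ft/s
Q = A × v_mean = 235 × 3.390 = 796.7 ft³/s

797 ft³/s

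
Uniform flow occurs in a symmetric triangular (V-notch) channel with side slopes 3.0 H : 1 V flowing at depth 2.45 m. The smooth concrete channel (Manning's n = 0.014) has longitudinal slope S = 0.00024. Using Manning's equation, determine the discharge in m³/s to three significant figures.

A = z·y² = 3.0×2.45² = 18.01 m²
P = 2y√(1+z²) = 2×2.45×√(1+3.0²) = 15.50 m
R = A/P = 18.01/15.50 = 1.162 m
Q = (1/n)·A·R^(2/3)·S^(1/2) = (1/0.014) × 18.01 × 1.162^(2/3) × 0.00024^(1/2) = 22.03 m³/s

22.0 m³/s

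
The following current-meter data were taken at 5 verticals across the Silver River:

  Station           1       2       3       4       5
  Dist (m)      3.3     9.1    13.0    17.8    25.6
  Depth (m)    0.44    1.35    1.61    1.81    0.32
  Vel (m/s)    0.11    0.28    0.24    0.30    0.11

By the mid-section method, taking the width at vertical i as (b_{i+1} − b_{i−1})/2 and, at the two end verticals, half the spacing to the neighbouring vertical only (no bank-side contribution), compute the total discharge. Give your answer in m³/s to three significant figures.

7.21 m³/s

w_1 = (9.1 − 3.3)/2 = 2.9 m; q_1 = 0.11 × 0.44 × 2.9 = 0.1404 m³/s
w_2 = (13.0 − 3.3)/2 = 4.85 m; q_2 = 0.28 × 1.35 × 4.85 = 1.833 m³/s
w_3 = (17.8 − 9.1)/2 = 4.35 m; q_3 = 0.24 × 1.61 × 4.35 = 1.681 m³/s
w_4 = (25.6 − 13.0)/2 = 6.3 m; q_4 = 0.30 × 1.81 × 6.3 = 3.421 m³/s
w_5 = (25.6 − 17.8)/2 = 3.9 m; q_5 = 0.11 × 0.32 × 3.9 = 0.1373 m³/s
Q = Σ qᵢ = 7.213 m³/s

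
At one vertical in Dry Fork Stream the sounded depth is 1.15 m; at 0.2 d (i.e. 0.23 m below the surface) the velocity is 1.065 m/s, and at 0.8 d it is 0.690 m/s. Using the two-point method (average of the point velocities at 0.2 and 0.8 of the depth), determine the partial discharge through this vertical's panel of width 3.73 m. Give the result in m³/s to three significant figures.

v̄ = (1.065 + 0.690) / 2 = 0.8775 m/s
q = v̄ × d × w = 0.8775 × 1.15 × 3.73 = 3.764 m³/s

3.76 m³/s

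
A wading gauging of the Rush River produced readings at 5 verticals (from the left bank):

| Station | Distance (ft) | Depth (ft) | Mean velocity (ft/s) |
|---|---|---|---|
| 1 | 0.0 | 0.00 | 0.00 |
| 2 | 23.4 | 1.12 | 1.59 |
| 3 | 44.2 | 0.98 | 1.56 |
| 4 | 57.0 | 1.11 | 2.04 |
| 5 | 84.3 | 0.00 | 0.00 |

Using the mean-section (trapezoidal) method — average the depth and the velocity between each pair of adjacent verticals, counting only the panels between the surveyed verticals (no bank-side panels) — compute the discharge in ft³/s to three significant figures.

84.3 ft³/s

Panel 1-2: Δb = 23.4 ft, d̄ = (0.00+1.12)/2 = 0.56, v̄ = (0.00+1.59)/2 = 0.795 → q = 23.4×0.56×0.795 = 10.42 ft³/s
Panel 2-3: Δb = 20.8 ft, d̄ = (1.12+0.98)/2 = 1.05, v̄ = (1.59+1.56)/2 = 1.575 → q = 20.8×1.05×1.575 = 34.40 ft³/s
Panel 3-4: Δb = 12.8 ft, d̄ = (0.98+1.11)/2 = 1.045, v̄ = (1.56+2.04)/2 = 1.8 → q = 12.8×1.045×1.8 = 24.08 ft³/s
Panel 4-5: Δb = 27.3 ft, d̄ = (1.11+0.00)/2 = 0.555, v̄ = (2.04+0.00)/2 = 1.02 → q = 27.3×0.555×1.02 = 15.45 ft³/s
Q = Σ q = 84.35 ft³/s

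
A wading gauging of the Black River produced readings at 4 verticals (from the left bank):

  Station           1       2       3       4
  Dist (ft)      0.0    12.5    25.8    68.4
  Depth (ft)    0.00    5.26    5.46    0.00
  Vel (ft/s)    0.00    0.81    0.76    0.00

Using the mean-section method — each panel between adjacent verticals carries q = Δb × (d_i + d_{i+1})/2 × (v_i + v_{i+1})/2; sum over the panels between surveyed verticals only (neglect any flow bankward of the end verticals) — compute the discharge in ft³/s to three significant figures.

113 ft³/s

Panel 1-2: Δb = 12.5 ft, d̄ = (0.00+5.26)/2 = 2.63, v̄ = (0.00+0.81)/2 = 0.405 → q = 12.5×2.63×0.405 = 13.31 ft³/s
Panel 2-3: Δb = 13.3 ft, d̄ = (5.26+5.46)/2 = 5.36, v̄ = (0.81+0.76)/2 = 0.785 → q = 13.3×5.36×0.785 = 55.96 ft³/s
Panel 3-4: Δb = 42.6 ft, d̄ = (5.46+0.00)/2 = 2.73, v̄ = (0.76+0.00)/2 = 0.38 → q = 42.6×2.73×0.38 = 44.19 ft³/s
Q = Σ q = 113.5 ft³/s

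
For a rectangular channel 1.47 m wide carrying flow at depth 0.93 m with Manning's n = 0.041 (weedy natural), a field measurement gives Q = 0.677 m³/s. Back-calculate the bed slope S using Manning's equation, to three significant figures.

A = b·y = 1.47 × 0.93 = 1.367 m²
P = b + 2y = 1.47 + 2×0.93 = 3.330 m
R = A/P = 1.367/3.330 = 0.4105 m
S = (Q·n / (1·A·R^(2/3)))² = (0.677×0.041 / (1×1.367×0.5524))² = 0.001351

0.00135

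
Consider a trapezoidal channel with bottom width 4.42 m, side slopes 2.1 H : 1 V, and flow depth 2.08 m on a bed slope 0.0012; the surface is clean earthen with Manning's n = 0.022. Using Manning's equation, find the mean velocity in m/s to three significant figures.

1.87 m/s

A = (b + z·y)·y = (4.42 + 2.1×2.08)×2.08 = 18.28 m²
P = b + 2y√(1+z²) = 4.42 + 2×2.08×√(1+2.1²) = 14.10 m
R = A/P = 18.28/14.10 = 1.297 m
Q = (1/n)·A·R^(2/3)·S^(1/2) = (1/0.022) × 18.28 × 1.297^(2/3) × 0.0012^(1/2) = 34.23 m³/s
V = Q/A = 34.23/18.28 = 1.872 m/s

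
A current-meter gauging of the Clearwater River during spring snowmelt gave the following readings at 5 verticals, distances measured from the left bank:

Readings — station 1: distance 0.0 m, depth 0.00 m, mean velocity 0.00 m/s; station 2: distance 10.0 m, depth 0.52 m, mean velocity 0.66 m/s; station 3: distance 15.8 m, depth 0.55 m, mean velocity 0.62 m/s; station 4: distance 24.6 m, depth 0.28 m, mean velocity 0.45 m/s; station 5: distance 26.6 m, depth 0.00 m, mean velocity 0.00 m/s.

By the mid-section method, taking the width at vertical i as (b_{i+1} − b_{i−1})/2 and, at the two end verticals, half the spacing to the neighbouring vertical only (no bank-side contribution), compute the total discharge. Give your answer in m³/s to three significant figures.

5.88 m³/s

w_2 = (15.8 − 0.0)/2 = 7.9 m; q_2 = 0.66 × 0.52 × 7.9 = 2.711 m³/s
w_3 = (24.6 − 10.0)/2 = 7.3 m; q_3 = 0.62 × 0.55 × 7.3 = 2.489 m³/s
w_4 = (26.6 − 15.8)/2 = 5.4 m; q_4 = 0.45 × 0.28 × 5.4 = 0.6804 m³/s
Stations 1, 5 contribute zero (depth or velocity is 0).
Q = Σ qᵢ = 5.881 m³/s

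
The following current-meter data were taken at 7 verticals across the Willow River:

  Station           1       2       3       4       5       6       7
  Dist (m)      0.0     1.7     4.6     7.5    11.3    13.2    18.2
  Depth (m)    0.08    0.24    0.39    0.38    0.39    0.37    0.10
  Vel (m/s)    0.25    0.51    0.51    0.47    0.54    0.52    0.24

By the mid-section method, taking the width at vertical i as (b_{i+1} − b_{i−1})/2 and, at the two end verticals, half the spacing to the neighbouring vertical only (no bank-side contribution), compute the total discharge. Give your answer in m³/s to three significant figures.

2.80 m³/s

w_1 = (1.7 − 0.0)/2 = 0.85 m; q_1 = 0.25 × 0.08 × 0.85 = 0.01700 m³/s
w_2 = (4.6 − 0.0)/2 = 2.3 m; q_2 = 0.51 × 0.24 × 2.3 = 0.2815 m³/s
w_3 = (7.5 − 1.7)/2 = 2.9 m; q_3 = 0.51 × 0.39 × 2.9 = 0.5768 m³/s
w_4 = (11.3 − 4.6)/2 = 3.35 m; q_4 = 0.47 × 0.38 × 3.35 = 0.5983 m³/s
w_5 = (13.2 − 7.5)/2 = 2.85 m; q_5 = 0.54 × 0.39 × 2.85 = 0.6002 m³/s
w_6 = (18.2 − 11.3)/2 = 3.45 m; q_6 = 0.52 × 0.37 × 3.45 = 0.6638 m³/s
w_7 = (18.2 − 13.2)/2 = 2.5 m; q_7 = 0.24 × 0.10 × 2.5 = 0.06000 m³/s
Q = Σ qᵢ = 2.798 m³/s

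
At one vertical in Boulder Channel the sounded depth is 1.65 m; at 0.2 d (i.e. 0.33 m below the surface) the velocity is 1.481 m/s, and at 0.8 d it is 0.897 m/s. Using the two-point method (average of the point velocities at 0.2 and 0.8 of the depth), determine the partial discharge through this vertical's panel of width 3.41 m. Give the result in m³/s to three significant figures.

v̄ = (1.481 + 0.897) / 2 = 1.189 m/s
q = v̄ × d × w = 1.189 × 1.65 × 3.41 = 6.690 m³/s

6.69 m³/s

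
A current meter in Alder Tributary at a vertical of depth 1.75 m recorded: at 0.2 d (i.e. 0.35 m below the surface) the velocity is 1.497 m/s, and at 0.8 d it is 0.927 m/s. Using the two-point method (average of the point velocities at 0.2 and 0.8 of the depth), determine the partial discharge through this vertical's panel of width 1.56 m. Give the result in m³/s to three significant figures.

v̄ = (1.497 + 0.927) / 2 = 1.212 m/s
q = v̄ × d × w = 1.212 × 1.75 × 1.56 = 3.309 m³/s

3.31 m³/s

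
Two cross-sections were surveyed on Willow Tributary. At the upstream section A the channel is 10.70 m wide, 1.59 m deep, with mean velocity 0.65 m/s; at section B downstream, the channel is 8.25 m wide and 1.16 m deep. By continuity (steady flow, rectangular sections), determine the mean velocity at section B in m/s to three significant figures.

1.16 m/s

Q = A₁V₁ = (10.70×1.59) × 0.65 = 11.06 m³/s
A₂ = 8.25 × 1.16 = 9.570 m²
V₂ = Q/A₂ = 11.06/9.570 = 1.156 m/s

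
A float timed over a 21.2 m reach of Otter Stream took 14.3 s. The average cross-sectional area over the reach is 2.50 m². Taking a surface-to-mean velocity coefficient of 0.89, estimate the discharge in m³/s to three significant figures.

3.30 m³/s

v_surface = L / t̄ = 21.2 / 14.3 = 1.483 m/s
v_mean = 0.89 × 1.483 = 1.319 m/s
Q = A × v_mean = 2.50 × 1.319 = 3.299 m³/s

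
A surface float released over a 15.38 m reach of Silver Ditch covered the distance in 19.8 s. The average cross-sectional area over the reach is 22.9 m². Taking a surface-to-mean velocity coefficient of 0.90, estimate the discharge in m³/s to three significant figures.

v_surface = L / t̄ = 15.38 / 19.8 = 0.7768 m/s
v_mean = 0.90 × 0.7768 = 0.6991 m/s
Q = A × v_mean = 22.9 × 0.6991 = 16.01 m³/s

16.0 m³/s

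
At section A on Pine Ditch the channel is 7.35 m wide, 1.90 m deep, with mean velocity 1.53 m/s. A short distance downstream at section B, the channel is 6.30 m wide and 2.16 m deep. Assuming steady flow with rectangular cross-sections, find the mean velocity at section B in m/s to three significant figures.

Q = A₁V₁ = (7.35×1.90) × 1.53 = 21.37 m³/s
A₂ = 6.30 × 2.16 = 13.61 m²
V₂ = Q/A₂ = 21.37/13.61 = 1.570 m/s

1.57 m/s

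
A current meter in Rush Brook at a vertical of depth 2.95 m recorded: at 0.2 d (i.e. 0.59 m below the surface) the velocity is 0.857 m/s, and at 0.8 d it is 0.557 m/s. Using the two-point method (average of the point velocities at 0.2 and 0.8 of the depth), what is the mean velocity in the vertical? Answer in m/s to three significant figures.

v̄ = (0.857 + 0.557) / 2 = 0.7070 m/s

0.707 m/s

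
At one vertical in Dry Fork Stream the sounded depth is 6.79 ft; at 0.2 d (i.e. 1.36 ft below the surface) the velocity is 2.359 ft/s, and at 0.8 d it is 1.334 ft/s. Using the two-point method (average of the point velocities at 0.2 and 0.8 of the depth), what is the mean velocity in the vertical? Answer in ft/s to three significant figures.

1.85 ft/s

v̄ = (2.359 + 1.334) / 2 = 1.847 ft/s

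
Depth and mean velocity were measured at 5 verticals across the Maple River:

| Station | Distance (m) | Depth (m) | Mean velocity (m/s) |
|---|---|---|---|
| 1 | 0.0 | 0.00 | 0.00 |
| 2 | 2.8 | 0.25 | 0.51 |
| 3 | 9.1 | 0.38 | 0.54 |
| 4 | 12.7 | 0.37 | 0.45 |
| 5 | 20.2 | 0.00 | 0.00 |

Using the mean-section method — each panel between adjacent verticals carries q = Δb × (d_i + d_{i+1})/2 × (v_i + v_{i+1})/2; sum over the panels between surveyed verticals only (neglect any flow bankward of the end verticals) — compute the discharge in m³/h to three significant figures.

Panel 1-2: Δb = 2.8 m, d̄ = (0.00+0.25)/2 = 0.125, v̄ = (0.00+0.51)/2 = 0.255 → q = 2.8×0.125×0.255 = 0.08925 m³/s
Panel 2-3: Δb = 6.3 m, d̄ = (0.25+0.38)/2 = 0.315, v̄ = (0.51+0.54)/2 = 0.525 → q = 6.3×0.315×0.525 = 1.042 m³/s
Panel 3-4: Δb = 3.6 m, d̄ = (0.38+0.37)/2 = 0.375, v̄ = (0.54+0.45)/2 = 0.495 → q = 3.6×0.375×0.495 = 0.6683 m³/s
Panel 4-5: Δb = 7.5 m, d̄ = (0.37+0.00)/2 = 0.185, v̄ = (0.45+0.00)/2 = 0.225 → q = 7.5×0.185×0.225 = 0.3122 m³/s
Q = Σ q = 2.112 m³/s
= 2.112 × 3600 = 7602 m³/h

7600 m³/h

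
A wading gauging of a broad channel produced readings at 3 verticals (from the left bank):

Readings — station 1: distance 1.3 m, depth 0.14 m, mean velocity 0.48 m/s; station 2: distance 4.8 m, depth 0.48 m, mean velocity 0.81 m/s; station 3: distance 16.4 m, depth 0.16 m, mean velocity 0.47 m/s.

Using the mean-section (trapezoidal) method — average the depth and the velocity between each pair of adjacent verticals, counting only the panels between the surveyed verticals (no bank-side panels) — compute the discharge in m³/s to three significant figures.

3.08 m³/s

Panel 1-2: Δb = 3.5 m, d̄ = (0.14+0.48)/2 = 0.31, v̄ = (0.48+0.81)/2 = 0.645 → q = 3.5×0.31×0.645 = 0.6998 m³/s
Panel 2-3: Δb = 11.6 m, d̄ = (0.48+0.16)/2 = 0.32, v̄ = (0.81+0.47)/2 = 0.64 → q = 11.6×0.32×0.64 = 2.376 m³/s
Q = Σ q = 3.076 m³/s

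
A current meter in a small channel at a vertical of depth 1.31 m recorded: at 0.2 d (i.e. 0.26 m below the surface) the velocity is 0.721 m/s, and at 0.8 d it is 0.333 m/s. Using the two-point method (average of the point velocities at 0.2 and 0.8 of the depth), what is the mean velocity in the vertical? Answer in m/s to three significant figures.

v̄ = (0.721 + 0.333) / 2 = 0.5270 m/s

0.527 m/s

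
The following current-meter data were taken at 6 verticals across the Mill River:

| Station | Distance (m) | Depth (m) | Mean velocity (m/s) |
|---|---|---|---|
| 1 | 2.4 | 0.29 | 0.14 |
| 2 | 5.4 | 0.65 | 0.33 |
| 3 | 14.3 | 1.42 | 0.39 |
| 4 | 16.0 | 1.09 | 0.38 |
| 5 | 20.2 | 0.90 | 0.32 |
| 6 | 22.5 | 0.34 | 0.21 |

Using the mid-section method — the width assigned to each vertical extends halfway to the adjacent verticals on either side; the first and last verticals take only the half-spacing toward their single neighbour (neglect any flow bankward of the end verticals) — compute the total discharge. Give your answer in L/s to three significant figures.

w_1 = (5.4 − 2.4)/2 = 1.5 m; q_1 = 0.14 × 0.29 × 1.5 = 0.06090 m³/s
w_2 = (14.3 − 2.4)/2 = 5.95 m; q_2 = 0.33 × 0.65 × 5.95 = 1.276 m³/s
w_3 = (16.0 − 5.4)/2 = 5.3 m; q_3 = 0.39 × 1.42 × 5.3 = 2.935 m³/s
w_4 = (20.2 − 14.3)/2 = 2.95 m; q_4 = 0.38 × 1.09 × 2.95 = 1.222 m³/s
w_5 = (22.5 − 16.0)/2 = 3.25 m; q_5 = 0.32 × 0.90 × 3.25 = 0.9360 m³/s
w_6 = (22.5 − 20.2)/2 = 1.15 m; q_6 = 0.21 × 0.34 × 1.15 = 0.08211 m³/s
Q = Σ qᵢ = 6.512 m³/s
= 6.512 × 1000 = 6512 L/s

6510 L/s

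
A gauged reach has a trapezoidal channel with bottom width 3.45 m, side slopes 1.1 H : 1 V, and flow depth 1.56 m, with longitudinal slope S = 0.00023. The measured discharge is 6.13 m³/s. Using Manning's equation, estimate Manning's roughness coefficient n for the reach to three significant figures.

A = (b + z·y)·y = (3.45 + 1.1×1.56)×1.56 = 8.059 m²
P = b + 2y√(1+z²) = 3.45 + 2×1.56×√(1+1.1²) = 8.088 m
R = A/P = 8.059/8.088 = 0.9964 m
n = (1/Q)·A·R^(2/3)·S^(1/2) = (1/6.13) × 8.059 × 0.9976 × 0.01517 = 0.01989

0.0199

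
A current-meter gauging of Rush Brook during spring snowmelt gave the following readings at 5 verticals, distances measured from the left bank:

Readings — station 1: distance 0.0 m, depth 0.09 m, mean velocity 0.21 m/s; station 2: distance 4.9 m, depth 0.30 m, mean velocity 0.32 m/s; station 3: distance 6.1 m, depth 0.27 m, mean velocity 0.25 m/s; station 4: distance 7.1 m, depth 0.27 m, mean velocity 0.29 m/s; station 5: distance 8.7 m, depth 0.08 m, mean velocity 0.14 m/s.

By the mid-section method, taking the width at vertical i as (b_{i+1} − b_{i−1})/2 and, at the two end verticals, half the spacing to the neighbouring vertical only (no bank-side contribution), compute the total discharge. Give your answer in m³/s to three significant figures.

w_1 = (4.9 − 0.0)/2 = 2.45 m; q_1 = 0.21 × 0.09 × 2.45 = 0.04631 m³/s
w_2 = (6.1 − 0.0)/2 = 3.05 m; q_2 = 0.32 × 0.30 × 3.05 = 0.2928 m³/s
w_3 = (7.1 − 4.9)/2 = 1.1 m; q_3 = 0.25 × 0.27 × 1.1 = 0.07425 m³/s
w_4 = (8.7 − 6.1)/2 = 1.3 m; q_4 = 0.29 × 0.27 × 1.3 = 0.1018 m³/s
w_5 = (8.7 − 7.1)/2 = 0.8 m; q_5 = 0.14 × 0.08 × 0.8 = 0.008960 m³/s
Q = Σ qᵢ = 0.5241 m³/s

0.524 m³/s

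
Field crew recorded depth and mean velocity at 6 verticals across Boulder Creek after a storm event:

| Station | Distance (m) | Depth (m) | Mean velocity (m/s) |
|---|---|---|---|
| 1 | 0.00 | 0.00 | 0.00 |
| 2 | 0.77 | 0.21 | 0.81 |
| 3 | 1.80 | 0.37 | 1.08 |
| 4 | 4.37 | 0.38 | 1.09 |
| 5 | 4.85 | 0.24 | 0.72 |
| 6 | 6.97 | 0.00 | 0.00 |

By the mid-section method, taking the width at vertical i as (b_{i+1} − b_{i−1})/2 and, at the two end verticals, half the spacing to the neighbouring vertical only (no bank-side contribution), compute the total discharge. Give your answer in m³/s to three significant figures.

w_2 = (1.80 − 0.00)/2 = 0.9 m; q_2 = 0.81 × 0.21 × 0.9 = 0.1531 m³/s
w_3 = (4.37 − 0.77)/2 = 1.8 m; q_3 = 1.08 × 0.37 × 1.8 = 0.7193 m³/s
w_4 = (4.85 − 1.80)/2 = 1.525 m; q_4 = 1.09 × 0.38 × 1.525 = 0.6317 m³/s
w_5 = (6.97 − 4.37)/2 = 1.3 m; q_5 = 0.72 × 0.24 × 1.3 = 0.2246 m³/s
Stations 1, 6 contribute zero (depth or velocity is 0).
Q = Σ qᵢ = 1.729 m³/s

1.73 m³/s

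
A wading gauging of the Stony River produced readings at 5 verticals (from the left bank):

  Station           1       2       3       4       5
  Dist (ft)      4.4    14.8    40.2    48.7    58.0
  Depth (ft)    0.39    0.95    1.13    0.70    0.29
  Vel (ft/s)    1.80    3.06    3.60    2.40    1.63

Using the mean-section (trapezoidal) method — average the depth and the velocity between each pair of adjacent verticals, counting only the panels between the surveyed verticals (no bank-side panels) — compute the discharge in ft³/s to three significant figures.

138 ft³/s

Panel 1-2: Δb = 10.4 ft, d̄ = (0.39+0.95)/2 = 0.67, v̄ = (1.80+3.06)/2 = 2.43 → q = 10.4×0.67×2.43 = 16.93 ft³/s
Panel 2-3: Δb = 25.4 ft, d̄ = (0.95+1.13)/2 = 1.04, v̄ = (3.06+3.60)/2 = 3.33 → q = 25.4×1.04×3.33 = 87.97 ft³/s
Panel 3-4: Δb = 8.5 ft, d̄ = (1.13+0.70)/2 = 0.915, v̄ = (3.60+2.40)/2 = 3 → q = 8.5×0.915×3 = 23.33 ft³/s
Panel 4-5: Δb = 9.3 ft, d̄ = (0.70+0.29)/2 = 0.495, v̄ = (2.40+1.63)/2 = 2.015 → q = 9.3×0.495×2.015 = 9.276 ft³/s
Q = Σ q = 137.5 ft³/s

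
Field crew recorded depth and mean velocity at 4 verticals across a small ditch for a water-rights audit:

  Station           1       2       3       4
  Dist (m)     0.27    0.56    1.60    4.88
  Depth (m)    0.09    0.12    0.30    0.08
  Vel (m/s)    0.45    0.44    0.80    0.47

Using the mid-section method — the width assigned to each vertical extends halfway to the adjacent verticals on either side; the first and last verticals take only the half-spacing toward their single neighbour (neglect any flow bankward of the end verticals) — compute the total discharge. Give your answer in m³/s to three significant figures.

w_1 = (0.56 − 0.27)/2 = 0.145 m; q_1 = 0.45 × 0.09 × 0.145 = 0.005873 m³/s
w_2 = (1.60 − 0.27)/2 = 0.665 m; q_2 = 0.44 × 0.12 × 0.665 = 0.03511 m³/s
w_3 = (4.88 − 0.56)/2 = 2.16 m; q_3 = 0.80 × 0.30 × 2.16 = 0.5184 m³/s
w_4 = (4.88 − 1.60)/2 = 1.64 m; q_4 = 0.47 × 0.08 × 1.64 = 0.06166 m³/s
Q = Σ qᵢ = 0.6210 m³/s

0.621 m³/s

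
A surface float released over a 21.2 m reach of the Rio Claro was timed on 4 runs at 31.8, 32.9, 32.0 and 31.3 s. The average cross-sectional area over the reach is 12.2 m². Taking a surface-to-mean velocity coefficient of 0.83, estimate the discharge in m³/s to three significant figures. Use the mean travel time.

t̄ = (31.8 + 32.9 + 32.0 + 31.3) / 4 = 32 s
v_surface = L / t̄ = 21.2 / 32 = 0.6625 m/s
v_mean = 0.83 × 0.6625 = 0.5499 m/s
Q = A × v_mean = 12.2 × 0.5499 = 6.708 m³/s

6.71 m³/s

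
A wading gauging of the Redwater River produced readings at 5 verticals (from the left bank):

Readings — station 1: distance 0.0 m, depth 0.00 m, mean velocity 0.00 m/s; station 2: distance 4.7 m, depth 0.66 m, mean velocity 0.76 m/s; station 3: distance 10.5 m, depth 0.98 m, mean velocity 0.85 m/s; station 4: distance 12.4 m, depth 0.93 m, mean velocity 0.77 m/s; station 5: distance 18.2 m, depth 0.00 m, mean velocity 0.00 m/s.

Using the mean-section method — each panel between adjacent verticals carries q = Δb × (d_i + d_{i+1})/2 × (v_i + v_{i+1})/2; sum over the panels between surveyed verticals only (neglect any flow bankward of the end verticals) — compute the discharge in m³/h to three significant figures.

24900 m³/h

Panel 1-2: Δb = 4.7 m, d̄ = (0.00+0.66)/2 = 0.33, v̄ = (0.00+0.76)/2 = 0.38 → q = 4.7×0.33×0.38 = 0.5894 m³/s
Panel 2-3: Δb = 5.8 m, d̄ = (0.66+0.98)/2 = 0.82, v̄ = (0.76+0.85)/2 = 0.805 → q = 5.8×0.82×0.805 = 3.829 m³/s
Panel 3-4: Δb = 1.9 m, d̄ = (0.98+0.93)/2 = 0.955, v̄ = (0.85+0.77)/2 = 0.81 → q = 1.9×0.955×0.81 = 1.470 m³/s
Panel 4-5: Δb = 5.8 m, d̄ = (0.93+0.00)/2 = 0.465, v̄ = (0.77+0.00)/2 = 0.385 → q = 5.8×0.465×0.385 = 1.038 m³/s
Q = Σ q = 6.926 m³/s
= 6.926 × 3600 = 24930 m³/h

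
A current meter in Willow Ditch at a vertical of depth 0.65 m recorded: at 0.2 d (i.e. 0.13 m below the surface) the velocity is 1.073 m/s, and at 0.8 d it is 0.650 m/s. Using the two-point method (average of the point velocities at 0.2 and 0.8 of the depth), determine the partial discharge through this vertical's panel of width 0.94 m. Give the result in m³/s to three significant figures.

0.526 m³/s

v̄ = (1.073 + 0.650) / 2 = 0.8615 m/s
q = v̄ × d × w = 0.8615 × 0.65 × 0.94 = 0.5264 m³/s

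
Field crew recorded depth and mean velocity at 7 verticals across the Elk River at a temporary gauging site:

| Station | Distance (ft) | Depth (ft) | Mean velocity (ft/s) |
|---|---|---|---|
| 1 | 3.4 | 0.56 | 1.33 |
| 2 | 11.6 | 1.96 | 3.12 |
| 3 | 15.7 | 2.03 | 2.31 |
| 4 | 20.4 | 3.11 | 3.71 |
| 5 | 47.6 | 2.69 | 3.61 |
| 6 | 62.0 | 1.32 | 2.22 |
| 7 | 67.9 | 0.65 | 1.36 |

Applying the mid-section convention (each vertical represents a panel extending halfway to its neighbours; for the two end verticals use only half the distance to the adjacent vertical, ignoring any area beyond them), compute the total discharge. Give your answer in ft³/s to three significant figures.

w_1 = (11.6 − 3.4)/2 = 4.1 ft; q_1 = 1.33 × 0.56 × 4.1 = 3.054 ft³/s
w_2 = (15.7 − 3.4)/2 = 6.15 ft; q_2 = 3.12 × 1.96 × 6.15 = 37.61 ft³/s
w_3 = (20.4 − 11.6)/2 = 4.4 ft; q_3 = 2.31 × 2.03 × 4.4 = 20.63 ft³/s
w_4 = (47.6 − 15.7)/2 = 15.95 ft; q_4 = 3.71 × 3.11 × 15.95 = 184.0 ft³/s
w_5 = (62.0 − 20.4)/2 = 20.8 ft; q_5 = 3.61 × 2.69 × 20.8 = 202.0 ft³/s
w_6 = (67.9 − 47.6)/2 = 10.15 ft; q_6 = 2.22 × 1.32 × 10.15 = 29.74 ft³/s
w_7 = (67.9 − 62.0)/2 = 2.95 ft; q_7 = 1.36 × 0.65 × 2.95 = 2.608 ft³/s
Q = Σ qᵢ = 479.7 ft³/s

480 ft³/s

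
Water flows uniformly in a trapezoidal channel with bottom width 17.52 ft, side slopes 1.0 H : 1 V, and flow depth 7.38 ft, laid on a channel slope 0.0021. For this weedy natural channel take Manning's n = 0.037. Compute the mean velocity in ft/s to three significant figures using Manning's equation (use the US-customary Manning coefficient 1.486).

5.23 ft/s

A = (b + z·y)·y = (17.52 + 1.0×7.38)×7.38 = 183.8 ft²
P = b + 2y√(1+z²) = 17.52 + 2×7.38×√(1+1.0²) = 38.39 ft
R = A/P = 183.8/38.39 = 4.786 ft
Q = (1.486/n)·A·R^(2/3)·S^(1/2) = (1.486/0.037) × 183.8 × 4.786^(2/3) × 0.0021^(1/2) = 960.5 ft³/s
V = Q/A = 960.5/183.8 = 5.227 ft/s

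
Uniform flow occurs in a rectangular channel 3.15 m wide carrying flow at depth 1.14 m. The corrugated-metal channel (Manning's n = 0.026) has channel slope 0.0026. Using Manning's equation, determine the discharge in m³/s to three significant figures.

A = b·y = 3.15 × 1.14 = 3.591 m²
P = b + 2y = 3.15 + 2×1.14 = 5.430 m
R = A/P = 3.591/5.430 = 0.6613 m
Q = (1/n)·A·R^(2/3)·S^(1/2) = (1/0.026) × 3.591 × 0.6613^(2/3) × 0.0026^(1/2) = 5.346 m³/s

5.35 m³/s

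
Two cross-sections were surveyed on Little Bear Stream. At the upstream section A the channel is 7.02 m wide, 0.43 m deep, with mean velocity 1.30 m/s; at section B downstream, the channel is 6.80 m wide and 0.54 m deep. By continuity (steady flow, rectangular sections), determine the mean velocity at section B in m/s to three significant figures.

1.07 m/s

Q = A₁V₁ = (7.02×0.43) × 1.30 = 3.924 m³/s
A₂ = 6.80 × 0.54 = 3.672 m²
V₂ = Q/A₂ = 3.924/3.672 = 1.069 m/s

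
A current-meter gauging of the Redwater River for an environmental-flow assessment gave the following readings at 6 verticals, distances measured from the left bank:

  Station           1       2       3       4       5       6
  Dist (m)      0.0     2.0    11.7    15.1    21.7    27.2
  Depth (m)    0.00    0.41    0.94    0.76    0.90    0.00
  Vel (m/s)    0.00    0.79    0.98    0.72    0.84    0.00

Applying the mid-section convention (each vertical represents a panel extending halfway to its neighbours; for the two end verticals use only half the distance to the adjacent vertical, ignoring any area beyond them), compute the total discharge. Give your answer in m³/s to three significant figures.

w_2 = (11.7 − 0.0)/2 = 5.85 m; q_2 = 0.79 × 0.41 × 5.85 = 1.895 m³/s
w_3 = (15.1 − 2.0)/2 = 6.55 m; q_3 = 0.98 × 0.94 × 6.55 = 6.034 m³/s
w_4 = (21.7 − 11.7)/2 = 5 m; q_4 = 0.72 × 0.76 × 5 = 2.736 m³/s
w_5 = (27.2 − 15.1)/2 = 6.05 m; q_5 = 0.84 × 0.90 × 6.05 = 4.574 m³/s
Stations 1, 6 contribute zero (depth or velocity is 0).
Q = Σ qᵢ = 15.24 m³/s

15.2 m³/s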